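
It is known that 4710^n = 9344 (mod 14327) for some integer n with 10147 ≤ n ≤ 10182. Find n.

10176

Compute 4710^10147 mod 14327 = 3791, then multiply by 4710 repeatedly:
  4710^10147=3791  4710^10148=4168  4710^10149=3290  4710^10150=8413  4710^10151=11075
  4710^10152=12970  4710^10153=12699  4710^10154=11392  4710^10155=1705  4710^10156=7430
  4710^10157=8766  4710^10158=11773  4710^10159=5340  4710^10160=7515  4710^10161=7960
  4710^10162=12168  4710^10163=3280  4710^10164=4294  4710^10165=9343  4710^10166=7313
  4710^10167=2122  4710^10168=8701  4710^10169=6490  4710^10170=8409  4710^10171=6562
  4710^10172=3681  4710^10173=1840  4710^10174=12892  4710^10175=3494  4710^10176=9344
Found 9344 at exponent 10176.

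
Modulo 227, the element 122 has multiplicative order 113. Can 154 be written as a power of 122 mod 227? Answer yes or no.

no

154 ∈ ⟨122⟩ iff 154^113 ≡ 1 (mod 227), since |⟨122⟩| = 113.
154^113 mod 227 = 226.
Since 226 ≠ 1, 154 does not lie in the subgroup.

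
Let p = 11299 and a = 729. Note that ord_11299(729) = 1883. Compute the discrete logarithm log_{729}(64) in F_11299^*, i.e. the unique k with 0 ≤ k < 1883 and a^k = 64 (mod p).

1351

Baby-step giant-step with m = ceil(sqrt(1883)) = 44.
Baby table (729^j mod 11299 for j=0..43):
  0:1  1:729  2:388  3:377  4:3657  5:10688  6:6541  7:211
  8:6932  9:2775  10:454  11:3295  12:6667  13:1673  14:10624  15:5081
  16:9276  17:5402  18:6006  19:5661  20:2734  21:4462  22:9985  23:2509
  24:9922  25:1778  26:8076  27:625  28:3665  29:5221  30:9645  31:3227
  32:2291  33:9186  34:7586  35:4983  36:5628  37:1275  38:2957  39:8843
  40:6117  41:7487  42:606  43:1113
Giant step factor: 729^(-44) ≡ 9492 (mod 11299).
Scan 64·9492^i mod 11299 for i = 0, 1, …:
  i=0: 64   i=1: 8641   i=2: 931   i=3: 1234
  i=4: 7364   i=5: 3474   i=6: 4726   i=7: 2162
  i=8: 2720   i=9: 25     …   i=29: 7608
  i=30: 3227
Match at i=30, j=31: k = 30·44 + 31 = 1351.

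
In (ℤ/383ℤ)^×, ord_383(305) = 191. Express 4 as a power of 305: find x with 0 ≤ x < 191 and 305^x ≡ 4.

172

Baby-step giant-step with m = ceil(sqrt(191)) = 14.
Baby table (305^j mod 383 for j=0..13):
  0:1  1:305  2:339  3:368  4:21  5:277  6:225  7:68
  8:58  9:72  10:129  11:279  12:69  13:363
Giant step factor: 305^(-14) ≡ 342 (mod 383).
Scan 4·342^i mod 383 for i = 0, 1, …:
  i=0: 4   i=1: 219   i=2: 213   i=3: 76
  i=4: 331   i=5: 217   i=6: 295   i=7: 161
  i=8: 293   i=9: 243   i=10: 378   i=11: 205
  i=12: 21
Match at i=12, j=4: x = 12·14 + 4 = 172.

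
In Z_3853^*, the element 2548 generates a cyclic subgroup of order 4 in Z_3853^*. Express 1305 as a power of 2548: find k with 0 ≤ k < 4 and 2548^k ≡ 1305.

Successive powers of 2548 modulo 3853:
  2548^0=1  2548^1=2548  2548^2=3852  2548^3=1305
So 2548^3 ≡ 1305 (mod 3853), giving k = 3.

3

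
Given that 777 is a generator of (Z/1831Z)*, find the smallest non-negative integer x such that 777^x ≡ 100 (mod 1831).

Baby-step giant-step with m = ceil(sqrt(1830)) = 43.
Baby table (777^j mod 1831 for j=0..42):
  0:1  1:777  2:1330  3:726  4:154  5:643  6:1579  7:113
  8:1744  9:148  10:1474  11:923  12:1250  13:820  14:1783  15:1155
  16:245  17:1772  18:1763  19:263  20:1110  21:69  22:514  23:220
  24:657  25:1471  26:423  27:922  28:473  29:1321  30:1057  31:1001
  32:1433  33:193  34:1650  35:350  36:962  37:426  38:1422  39:801
  40:1668  41:1519  42:1099
Giant step factor: 777^(-43) ≡ 1712 (mod 1831).
Scan 100·1712^i mod 1831 for i = 0, 1, …:
  i=0: 100   i=1: 917   i=2: 737   i=3: 185
  i=4: 1788   i=5: 1455   i=6: 800   i=7: 12
  i=8: 403   i=9: 1480     …   i=17: 1570
  i=18: 1763
Match at i=18, j=18: x = 18·43 + 18 = 792.

792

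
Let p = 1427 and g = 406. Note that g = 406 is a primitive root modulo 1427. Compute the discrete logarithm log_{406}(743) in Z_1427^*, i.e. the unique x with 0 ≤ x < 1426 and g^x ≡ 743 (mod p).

1083

Baby-step giant-step with m = ceil(sqrt(1426)) = 38.
Baby table (406^j mod 1427 for j=0..37):
  0:1  1:406  2:731  3:1397  4:663  5:902  6:900  7:88
  8:53  9:113  10:214  11:1264  12:891  13:715  14:609  15:383
  16:1382  17:281  18:1353  19:1350  20:132  21:793  22:883  23:321
  24:469  25:623  26:359  27:200  28:1288  29:646  30:1135  31:1316
  32:598  33:198  34:476  35:611  36:1195  37:1417
Giant step factor: 406^(-38) ≡ 226 (mod 1427).
Scan 743·226^i mod 1427 for i = 0, 1, …:
  i=0: 743   i=1: 959   i=2: 1257   i=3: 109
  i=4: 375   i=5: 557   i=6: 306   i=7: 660
  i=8: 752   i=9: 139     …   i=27: 107
  i=28: 1350
Match at i=28, j=19: x = 28·38 + 19 = 1083.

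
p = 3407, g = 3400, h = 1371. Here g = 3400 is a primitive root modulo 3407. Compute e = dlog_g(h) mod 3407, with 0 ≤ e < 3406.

Baby-step giant-step with m = ceil(sqrt(3406)) = 59.
Baby table (3400^j mod 3407 for j=0..58):
  0:1  1:3400  2:49  3:3064  4:2401  5:228  6:1811  7:951
  8:157  9:2308  10:879  11:661  12:2187  13:1726  14:1546  15:2806
  16:800  17:1214  18:1723  19:1567  20:2659  21:1829  22:825  23:1039
  24:2948  25:3213  26:1358  27:715  28:1809  29:965  30:59  31:2994
  32:2891  33:205  34:1972  35:3231  36:1232  37:1597  38:2449  39:3299
  40:756  41:1522  42:2974  43:3031  44:2632  45:2018  46:2909  47:79
  48:2854  49:464  50:159  51:2294  52:977  53:3382  54:175  55:2182
  56:1761  57:1301  58:1114
Giant step factor: 3400^(-59) ≡ 1243 (mod 3407).
Scan 1371·1243^i mod 3407 for i = 0, 1, …:
  i=0: 1371   i=1: 653   i=2: 813   i=3: 2087
  i=4: 1414   i=5: 2997   i=6: 1420   i=7: 234
  i=8: 1267   i=9: 847     …   i=27: 959
  i=28: 2994
Match at i=28, j=31: e = 28·59 + 31 = 1683.

1683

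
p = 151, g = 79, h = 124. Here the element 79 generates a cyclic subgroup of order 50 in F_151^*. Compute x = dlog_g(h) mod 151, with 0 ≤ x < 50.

44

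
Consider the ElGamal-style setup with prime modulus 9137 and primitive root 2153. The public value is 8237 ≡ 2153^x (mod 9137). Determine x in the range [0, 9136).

4944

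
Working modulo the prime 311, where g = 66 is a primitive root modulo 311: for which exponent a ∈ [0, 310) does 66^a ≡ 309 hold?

157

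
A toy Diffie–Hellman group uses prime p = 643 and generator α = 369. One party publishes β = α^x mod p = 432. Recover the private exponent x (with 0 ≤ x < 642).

189

Baby-step giant-step with m = ceil(sqrt(642)) = 26.
Baby table (369^j mod 643 for j=0..25):
  0:1  1:369  2:488  3:32  4:234  5:184  6:381  7:415
  8:101  9:618  10:420  11:17  12:486  13:580  14:544  15:120
  16:556  17:47  18:625  19:431  20:218  21:67  22:289  23:546
  24:215  25:246
Giant step factor: 369^(-26) ≡ 168 (mod 643).
Scan 432·168^i mod 643 for i = 0, 1, …:
  i=0: 432   i=1: 560   i=2: 202   i=3: 500
  i=4: 410   i=5: 79   i=6: 412   i=7: 415
Match at i=7, j=7: x = 7·26 + 7 = 189.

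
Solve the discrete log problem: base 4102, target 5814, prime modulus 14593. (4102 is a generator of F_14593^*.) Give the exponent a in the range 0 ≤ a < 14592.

Baby-step giant-step with m = ceil(sqrt(14592)) = 121.
Baby table (4102^j mod 14593 for j=0..120):
  0:1  1:4102  2:675  3:10773  4:3242  5:4461  6:13993  7:5017
  8:3604  9:899  10:10262  11:8512  12:9768  13:10551  14:11957  15:541
  16:1046  17:350  18:5586  19:2762  20:5556  21:11039  22:14492  23:8895
  24:4790  25:6402  26:8197  27:1822  28:2228  29:4038  30:821  31:11352
  32:14234  33:1275  34:5756  35:14231  36:3562  37:3731  38:11098  39:8429
  40:4941  41:12898  42:7971  43:8722  44:10201  45:6371  46:12372  47:10083
  48:3904  49:5687  50:8460  51:766  52:4637  53:6295  54:7073  55:2562
  56:2364  57:7376  58:5063  59:2587  60:2763  61:9658  62:11714  63:10672
  64:12137  65:9251  66:5802  67:13214  68:5426  69:3127  70:14300  71:9333
  72:6527  73:10192  74:13232  75:6297  76:684  77:3912  78:9317  79:13860
  80:13985  81:1387  82:12797  83:2273  84:13512  85:2010  86:14568  87:14194
  88:12311  89:7942  90:6508  91:5219  92:407  93:5912  94:12051  95:6711
  96:6124  97:6095  98:3881  99:13492  100:7528  101:1068  102:3036  103:5843
  104:6280  105:3915  106:7030  107:1292  108:2525  109:11113  110:11587  111:473
  112:13970  113:12822  114:2672  115:1201  116:8661  117:8060  118:8975  119:11904
  120:2030
Giant step factor: 4102^(-121) ≡ 10228 (mod 14593).
Scan 5814·10228^i mod 14593 for i = 0, 1, …:
  i=0: 5814   i=1: 13710   i=2: 1743   i=3: 9351
  i=4: 14099   i=5: 11139   i=6: 2141   i=7: 8648
  i=8: 3571   i=9: 12502     …   i=46: 862
  i=47: 2364
Match at i=47, j=56: a = 47·121 + 56 = 5743.

5743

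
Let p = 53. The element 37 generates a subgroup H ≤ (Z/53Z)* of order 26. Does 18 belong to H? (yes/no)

no

18 ∈ ⟨37⟩ iff 18^26 ≡ 1 (mod 53), since |⟨37⟩| = 26.
18^26 mod 53 = 52.
Since 52 ≠ 1, 18 does not lie in the subgroup.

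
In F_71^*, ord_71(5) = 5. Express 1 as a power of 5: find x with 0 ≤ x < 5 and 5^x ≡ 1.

Successive powers of 5 modulo 71:
  5^0=1
So 5^0 ≡ 1 (mod 71), giving x = 0.

0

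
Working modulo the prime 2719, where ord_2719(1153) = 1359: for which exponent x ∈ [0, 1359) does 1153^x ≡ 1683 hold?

Baby-step giant-step with m = ceil(sqrt(1359)) = 37.
Baby table (1153^j mod 2719 for j=0..36):
  0:1  1:1153  2:2537  3:2236  4:496  5:898  6:2174  7:2423
  8:1306  9:2211  10:1580  11:10  12:654  13:899  14:608  15:2241
  16:823  17:2707  18:2478  19:2184  20:358  21:2205  22:100  23:1102
  24:833  25:642  26:658  27:73  28:2599  29:309  30:88  31:861
  32:298  33:1000  34:144  35:173  36:982
Giant step factor: 1153^(-37) ≡ 50 (mod 2719).
Scan 1683·50^i mod 2719 for i = 0, 1, …:
  i=0: 1683   i=1: 2580   i=2: 1207   i=3: 532
  i=4: 2129   i=5: 409   i=6: 1417   i=7: 156
  i=8: 2362   i=9: 1183     …   i=19: 2306
  i=20: 1102
Match at i=20, j=23: x = 20·37 + 23 = 763.

763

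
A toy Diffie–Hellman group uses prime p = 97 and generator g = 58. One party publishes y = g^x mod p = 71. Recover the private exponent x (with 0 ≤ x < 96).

37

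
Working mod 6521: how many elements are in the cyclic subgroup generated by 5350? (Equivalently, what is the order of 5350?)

The order of 5350 must divide p − 1 = 6520 = 2^3 · 5 · 163.
Divisors: 1, 2, 4, 5, 8, 10, 20, 40, 163, 326, 652, 815, 1304, 1630, 3260, 6520.
Check each in increasing order: 5350^1 ≡ 5350;  5350^2 ≡ 1831;  5350^4 ≡ 767;  5350^5 ≡ 1741;  5350^8 ≡ 1399;  5350^10 ≡ 5337;  5350^20 ≡ 6362;  5350^40 ≡ 5718;  5350^163 ≡ 3275;  5350^326 ≡ 5101;  5350^652 ≡ 1411;  5350^815 ≡ 4157;  5350^1304 ≡ 2016;  5350^1630 ≡ 6520;  5350^3260 ≡ 1.
Smallest exponent giving 1 is 3260.

3260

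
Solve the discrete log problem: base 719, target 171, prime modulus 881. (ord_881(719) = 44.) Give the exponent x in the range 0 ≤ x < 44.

Baby-step giant-step with m = ceil(sqrt(44)) = 7.
Baby table (719^j mod 881 for j=0..6):
  0:1  1:719  2:695  3:178  4:237  5:370  6:849
Giant step factor: 719^(-7) ≡ 95 (mod 881).
Scan 171·95^i mod 881 for i = 0, 1, …:
  i=0: 171   i=1: 387   i=2: 644   i=3: 391
  i=4: 143   i=5: 370
Match at i=5, j=5: x = 5·7 + 5 = 40.

40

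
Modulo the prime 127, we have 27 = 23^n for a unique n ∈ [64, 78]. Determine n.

75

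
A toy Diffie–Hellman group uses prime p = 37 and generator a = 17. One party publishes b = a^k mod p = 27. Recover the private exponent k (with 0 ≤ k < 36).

Successive powers of 17 modulo 37:
  17^0=1  17^1=17  17^2=30  17^3=29  17^4=12  17^5=19
  17^6=27
So 17^6 ≡ 27 (mod 37), giving k = 6.

6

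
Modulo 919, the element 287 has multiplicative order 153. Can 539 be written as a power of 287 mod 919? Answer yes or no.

yes

539 ∈ ⟨287⟩ iff 539^153 ≡ 1 (mod 919), since |⟨287⟩| = 153.
539^153 mod 919 = 1.
Since 1 = 1, 539 lies in the subgroup.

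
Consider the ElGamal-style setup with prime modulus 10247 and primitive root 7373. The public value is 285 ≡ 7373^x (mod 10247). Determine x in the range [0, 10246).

3796

Baby-step giant-step with m = ceil(sqrt(10246)) = 102.
Baby table (7373^j mod 10247 for j=0..101):
  0:1  1:7373  2:794  3:3125  4:5369  5:1476  6:234  7:3786
  8:1350  9:3713  10:6212  11:7233  12:3521  13:4682  14:8490  15:8094
  16:8781  17:1767  18:4154  19:9406  20:8989  21:8548  22:5354  23:3598
  24:8818  25:8146  26:2791  27:2067  28:2702  29:1678  30:3765  31:222
  32:7533  33:2069  34:7201  35:3266  36:10015  37:713  38:238  39:2537
  40:4526  41:5966  42:7194  43:2890  44:4457  45:9579  46:3643  47:2452
  48:2888  49:10205  50:7991  51:7640  52:1961  53:10183  54:9737  55:419
  56:4940  57:4782  58:8006  59:5518  60:3624  61:5823  62:8296  63:2065
  64:8450  65:90  66:7762  67:9978  68:4581  69:1601  70:9876  71:566
  72:2589  73:8783  74:6266  75:5742  76:5409  77:9480  78:1253  79:5822
  80:923  81:1271  82:5325  83:4968  84:6286  85:9744  86:795  87:251
  88:6163  89:4601  90:5603  91:5262  92:1584  93:7499  94:7562  95:699
  96:9733  97:1668  98:1764  99:2529  100:7024  101:9861
Giant step factor: 7373^(-102) ≡ 3206 (mod 10247).
Scan 285·3206^i mod 10247 for i = 0, 1, …:
  i=0: 285   i=1: 1727   i=2: 3382   i=3: 1366
  i=4: 3927   i=5: 6646   i=6: 3563   i=7: 7820
  i=8: 6758   i=9: 3990     …   i=36: 4764
  i=37: 5354
Match at i=37, j=22: x = 37·102 + 22 = 3796.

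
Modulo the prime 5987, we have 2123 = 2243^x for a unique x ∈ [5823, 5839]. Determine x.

Compute 2243^5823 mod 5987 = 5866, then multiply by 2243 repeatedly:
  2243^5823=5866  2243^5824=3999  2243^5825=1231  2243^5826=1126  2243^5827=5091
  2243^5828=1904  2243^5829=1941  2243^5830=1114  2243^5831=2123
Found 2123 at exponent 5831.

5831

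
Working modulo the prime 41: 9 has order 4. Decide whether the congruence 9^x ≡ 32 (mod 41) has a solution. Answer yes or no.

⟨9⟩ has order 4; its elements mod 41 are {1, 9, 32, 40}.
32 is in this set.

yes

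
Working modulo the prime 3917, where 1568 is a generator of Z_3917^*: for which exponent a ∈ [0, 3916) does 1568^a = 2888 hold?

2553

Baby-step giant-step with m = ceil(sqrt(3916)) = 63.
Baby table (1568^j mod 3917 for j=0..62):
  0:1  1:1568  2:2665  3:3198  4:704  5:3195  6:3834  7:3034
  8:2074  9:922  10:323  11:1171  12:2972  13:2783  14:206  15:1814
  16:610  17:732  18:95  19:114  20:2487  21:2201  22:291  23:1916
  24:3866  25:2289  26:1180  27:1416  28:3266  29:1569  30:316  31:1946
  32:3902  33:3899  34:3112  35:2951  36:1191  37:2996  38:1245  39:1494
  40:226  41:1838  42:2989  43:2020  44:2424  45:1342  46:827  47:209
  48:2601  49:771  50:2492  51:2207  52:1865  53:2238  54:3469  55:2596
  56:765  57:918  58:1885  59:2262  60:1931  61:3884  62:3094
Giant step factor: 1568^(-63) ≡ 1243 (mod 3917).
Scan 2888·1243^i mod 3917 for i = 0, 1, …:
  i=0: 2888   i=1: 1812   i=2: 41   i=3: 42
  i=4: 1285   i=5: 3036   i=6: 1677   i=7: 667
  i=8: 2594   i=9: 651     …   i=39: 542
  i=40: 3899
Match at i=40, j=33: a = 40·63 + 33 = 2553.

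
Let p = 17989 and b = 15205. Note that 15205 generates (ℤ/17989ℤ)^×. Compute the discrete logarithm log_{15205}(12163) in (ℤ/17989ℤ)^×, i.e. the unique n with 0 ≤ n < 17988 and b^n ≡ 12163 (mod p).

9374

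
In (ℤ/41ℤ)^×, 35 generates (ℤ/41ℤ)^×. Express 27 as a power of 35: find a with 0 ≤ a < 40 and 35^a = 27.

Successive powers of 35 modulo 41:
  35^0=1  35^1=35  35^2=36  35^3=30  35^4=25  35^5=14
  35^6=39  35^7=12  35^8=10  35^9=22  35^10=32  35^11=13
  35^12=4  35^13=17  35^14=21  35^15=38  35^16=18  35^17=15
  35^18=33  35^19=7  35^20=40  35^21=6  35^22=5  35^23=11
  35^24=16  35^25=27
So 35^25 ≡ 27 (mod 41), giving a = 25.

25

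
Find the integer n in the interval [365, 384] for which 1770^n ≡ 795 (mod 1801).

Compute 1770^365 mod 1801 = 539, then multiply by 1770 repeatedly:
  1770^365=539  1770^366=1301  1770^367=1092  1770^368=367  1770^369=1230
  1770^370=1492  1770^371=574  1770^372=216  1770^373=508  1770^374=461
  1770^375=117  1770^376=1776  1770^377=775  1770^378=1189  1770^379=962
  1770^380=795
Found 795 at exponent 380.

380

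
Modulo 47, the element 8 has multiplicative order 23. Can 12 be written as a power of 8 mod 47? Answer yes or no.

yes

12 ∈ ⟨8⟩ iff 12^23 ≡ 1 (mod 47), since |⟨8⟩| = 23.
12^23 mod 47 = 1.
Since 1 = 1, 12 lies in the subgroup.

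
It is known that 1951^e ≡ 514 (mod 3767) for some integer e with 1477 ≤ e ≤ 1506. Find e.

Compute 1951^1477 mod 3767 = 2931, then multiply by 1951 repeatedly:
  1951^1477=2931  1951^1478=75  1951^1479=3179  1951^1480=1747  1951^1481=3029
  1951^1482=2923  1951^1483=3302  1951^1484=632  1951^1485=1223  1951^1486=1562
  1951^1487=3726  1951^1488=2883  1951^1489=602  1951^1490=2965  1951^1491=2370
  1951^1492=1761  1951^1493=207  1951^1494=788  1951^1495=452  1951^1496=374
  1951^1497=2643  1951^1498=3237  1951^1499=1895  1951^1500=1718  1951^1501=2955
  1951^1502=1695  1951^1503=3286  1951^1504=3319  1951^1505=3663  1951^1506=514
Found 514 at exponent 1506.

1506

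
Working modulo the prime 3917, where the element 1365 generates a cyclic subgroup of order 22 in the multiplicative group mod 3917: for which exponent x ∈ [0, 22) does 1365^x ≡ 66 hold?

10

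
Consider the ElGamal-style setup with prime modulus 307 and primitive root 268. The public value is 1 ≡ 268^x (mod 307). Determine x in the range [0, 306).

0

Successive powers of 268 modulo 307:
  268^0=1
So 268^0 ≡ 1 (mod 307), giving x = 0.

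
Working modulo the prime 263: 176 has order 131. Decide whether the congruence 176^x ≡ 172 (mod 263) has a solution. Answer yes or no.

yes

172 ∈ ⟨176⟩ iff 172^131 ≡ 1 (mod 263), since |⟨176⟩| = 131.
172^131 mod 263 = 1.
Since 1 = 1, 172 lies in the subgroup.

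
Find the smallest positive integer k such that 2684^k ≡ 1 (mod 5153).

5152

The order of 2684 must divide p − 1 = 5152 = 2^5 · 7 · 23.
Divisors: 1, 2, 4, 7, 8, 14, 16, 23, 28, 32, 46, 56, 92, 112, 161, 184, 224, 322, 368, 644, 736, 1288, 2576, 5152.
Check each in increasing order: 2684^1 ≡ 2684;  2684^2 ≡ 5115;  2684^4 ≡ 1444;  2684^7 ≡ 1445;  2684^8 ≡ 3324;  2684^14 ≡ 1060;  2684^16 ≡ 944;  2684^23 ≡ 3688;  2684^28 ≡ 246;  2684^32 ≡ 4820;  2684^46 ≡ 2577;  2684^56 ≡ 3833;  2684^92 ≡ 3865;  2684^112 ≡ 686;  2684^161 ≡ 461;  2684^184 ≡ 4831;  2684^224 ≡ 1673;  2684^322 ≡ 1248;  2684^368 ≡ 624;  2684^644 ≡ 1298;  2684^736 ≡ 2901;  2684^1288 ≡ 4926;  2684^2576 ≡ 5152;  2684^5152 ≡ 1.
Smallest exponent giving 1 is 5152.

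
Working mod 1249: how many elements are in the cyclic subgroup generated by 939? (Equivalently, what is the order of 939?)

The order of 939 must divide p − 1 = 1248 = 2^5 · 3 · 13.
Divisors: 1, 2, 3, 4, 6, 8, 12, 13, 16, 24, 26, 32, 39, 48, 52, 78, 96, 104, 156, 208, 312, 416, 624, 1248.
Check each in increasing order: 939^1 ≡ 939;  939^2 ≡ 1176;  939^3 ≡ 148;  939^4 ≡ 333;  939^6 ≡ 671;  939^8 ≡ 977;  939^12 ≡ 601;  939^13 ≡ 1040;  939^16 ≡ 293;  939^24 ≡ 240;  939^26 ≡ 1215;  939^32 ≡ 917;  939^39 ≡ 861;  939^48 ≡ 146;  939^52 ≡ 1156;  939^78 ≡ 664;  939^96 ≡ 83;  939^104 ≡ 1155;  939^156 ≡ 1248;  939^208 ≡ 93;  939^312 ≡ 1.
Smallest exponent giving 1 is 312.

312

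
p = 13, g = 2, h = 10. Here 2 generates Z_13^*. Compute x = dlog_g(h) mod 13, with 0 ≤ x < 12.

Successive powers of 2 modulo 13:
  2^0=1  2^1=2  2^2=4  2^3=8  2^4=3  2^5=6
  2^6=12  2^7=11  2^8=9  2^9=5  2^10=10
So 2^10 ≡ 10 (mod 13), giving x = 10.

10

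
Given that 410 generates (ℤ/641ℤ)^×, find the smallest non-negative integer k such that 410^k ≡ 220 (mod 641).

Baby-step giant-step with m = ceil(sqrt(640)) = 26.
Baby table (410^j mod 641 for j=0..25):
  0:1  1:410  2:158  3:39  4:606  5:393  6:239  7:558
  8:584  9:347  10:609  11:341  12:72  13:34  14:479  15:244
  16:44  17:92  18:542  19:434  20:383  21:626  22:260  23:194
  24:56  25:525
Giant step factor: 410^(-26) ≡ 117 (mod 641).
Scan 220·117^i mod 641 for i = 0, 1, …:
  i=0: 220   i=1: 100   i=2: 162   i=3: 365
  i=4: 399   i=5: 531   i=6: 591   i=7: 560
  i=8: 138   i=9: 121     …   i=13: 572
  i=14: 260
Match at i=14, j=22: k = 14·26 + 22 = 386.

386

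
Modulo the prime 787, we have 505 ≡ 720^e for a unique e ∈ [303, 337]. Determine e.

Compute 720^303 mod 787 = 245, then multiply by 720 repeatedly:
  720^303=245  720^304=112  720^305=366  720^306=662  720^307=505
Found 505 at exponent 307.

307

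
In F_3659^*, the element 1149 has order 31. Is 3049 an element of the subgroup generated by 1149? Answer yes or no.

no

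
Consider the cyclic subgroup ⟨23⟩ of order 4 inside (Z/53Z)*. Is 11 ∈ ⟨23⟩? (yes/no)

no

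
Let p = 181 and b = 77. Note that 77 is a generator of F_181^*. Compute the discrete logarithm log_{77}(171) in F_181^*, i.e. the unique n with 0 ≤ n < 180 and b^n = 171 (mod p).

Baby-step giant-step with m = ceil(sqrt(180)) = 14.
Baby table (77^j mod 181 for j=0..13):
  0:1  1:77  2:137  3:51  4:126  5:109  6:67  7:91
  8:129  9:159  10:116  11:63  12:145  13:124
Giant step factor: 77^(-14) ≡ 4 (mod 181).
Scan 171·4^i mod 181 for i = 0, 1, …:
  i=0: 171   i=1: 141   i=2: 21   i=3: 84
  i=4: 155   i=5: 77
Match at i=5, j=1: n = 5·14 + 1 = 71.

71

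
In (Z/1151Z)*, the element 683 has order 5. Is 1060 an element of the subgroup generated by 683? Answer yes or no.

yes

1060 ∈ ⟨683⟩ iff 1060^5 ≡ 1 (mod 1151), since |⟨683⟩| = 5.
1060^5 mod 1151 = 1.
Since 1 = 1, 1060 lies in the subgroup.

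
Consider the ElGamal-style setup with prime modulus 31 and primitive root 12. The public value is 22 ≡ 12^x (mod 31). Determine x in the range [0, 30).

Successive powers of 12 modulo 31:
  12^0=1  12^1=12  12^2=20  12^3=23  12^4=28  12^5=26
  12^6=2  12^7=24  12^8=9  12^9=15  12^10=25  12^11=21
  12^12=4  12^13=17  12^14=18  12^15=30  12^16=19  12^17=11
  12^18=8  12^19=3  12^20=5  12^21=29  12^22=7  12^23=22
So 12^23 ≡ 22 (mod 31), giving x = 23.

23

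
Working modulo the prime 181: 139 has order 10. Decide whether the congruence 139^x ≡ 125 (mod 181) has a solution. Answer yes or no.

yes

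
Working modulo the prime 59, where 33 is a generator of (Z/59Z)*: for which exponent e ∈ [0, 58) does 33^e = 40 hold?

21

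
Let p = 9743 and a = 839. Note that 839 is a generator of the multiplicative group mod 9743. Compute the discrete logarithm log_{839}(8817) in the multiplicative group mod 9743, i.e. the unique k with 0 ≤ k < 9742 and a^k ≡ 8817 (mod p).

Baby-step giant-step with m = ceil(sqrt(9742)) = 99.
Baby table (839^j mod 9743 for j=0..98):
  0:1  1:839  2:2425  3:8031  4:5596  5:8661  6:8044  7:6760
  8:1214  9:5274  10:1564  11:6634  12:2673  13:1757  14:2930  15:3034
  16:2603  17:1485  18:8554  19:5958  20:603  21:9024  22:825  23:422
  24:3310  25:335  26:8261  27:3706  28:1317  29:4004  30:7764  31:5672
  32:4224  33:7227  34:3307  35:7561  36:986  37:8842  38:4015  39:7250
  40:3118  41:4878  42:582  43:1148  44:8358  45:7145  46:2710  47:3571
  48:4968  49:7891  50:5052  51:423  52:4149  53:2760  54:6549  55:9302
  56:235  57:2305  58:4781  59:6886  60:9498  61:8791  62:198  63:491
  64:2743  65:2029  66:7049  67:110  68:4603  69:3689  70:6540  71:1751
  72:7639  73:7970  74:3132  75:6881  76:5303  77:6409  78:8758  79:1740
  80:8153  81:781  82:2478  83:3783  84:7462  85:5612  86:2599  87:7872
  88:8597  89:3063  90:7448  91:3609  92:7621  93:2611  94:8197  95:8468
  96:2005  97:6399  98:368
Giant step factor: 839^(-99) ≡ 4327 (mod 9743).
Scan 8817·4327^i mod 9743 for i = 0, 1, …:
  i=0: 8817   i=1: 7314   i=2: 2414   i=3: 882
  i=4: 6901   i=5: 8075   i=6: 2127   i=7: 6137
  i=8: 5124   i=9: 6223     …   i=74: 8638
  i=75: 2478
Match at i=75, j=82: k = 75·99 + 82 = 7507.

7507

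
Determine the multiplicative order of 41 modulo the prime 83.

41

The order of 41 must divide p − 1 = 82 = 2 · 41.
Divisors: 1, 2, 41, 82.
Check each in increasing order: 41^1 ≡ 41;  41^2 ≡ 21;  41^41 ≡ 1.
Smallest exponent giving 1 is 41.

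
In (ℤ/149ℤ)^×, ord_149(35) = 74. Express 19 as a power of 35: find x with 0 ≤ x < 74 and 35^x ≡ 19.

22

Successive powers of 35 modulo 149:
  35^0=1  35^1=35  35^2=33  35^3=112  35^4=46  35^5=120
  35^6=28  35^7=86  35^8=30  35^9=7  35^10=96  35^11=82
  35^12=39  35^13=24  35^14=95  35^15=47  35^16=6  35^17=61
  35^18=49  35^19=76  35^20=127  35^21=124  35^22=19
So 35^22 ≡ 19 (mod 149), giving x = 22.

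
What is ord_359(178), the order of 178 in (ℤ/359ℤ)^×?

358

The order of 178 must divide p − 1 = 358 = 2 · 179.
Divisors: 1, 2, 179, 358.
Check each in increasing order: 178^1 ≡ 178;  178^2 ≡ 92;  178^179 ≡ 358;  178^358 ≡ 1.
Smallest exponent giving 1 is 358.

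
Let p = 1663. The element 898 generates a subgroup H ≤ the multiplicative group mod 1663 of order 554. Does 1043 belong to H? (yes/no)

yes

1043 ∈ ⟨898⟩ iff 1043^554 ≡ 1 (mod 1663), since |⟨898⟩| = 554.
1043^554 mod 1663 = 1.
Since 1 = 1, 1043 lies in the subgroup.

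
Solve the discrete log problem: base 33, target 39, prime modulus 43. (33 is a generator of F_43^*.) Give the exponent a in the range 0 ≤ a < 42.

Baby-step giant-step with m = ceil(sqrt(42)) = 7.
Baby table (33^j mod 43 for j=0..6):
  0:1  1:33  2:14  3:32  4:24  5:18  6:35
Giant step factor: 33^(-7) ≡ 7 (mod 43).
Scan 39·7^i mod 43 for i = 0, 1, …:
  i=0: 39   i=1: 15   i=2: 19   i=3: 4
  i=4: 28   i=5: 24
Match at i=5, j=4: a = 5·7 + 4 = 39.

39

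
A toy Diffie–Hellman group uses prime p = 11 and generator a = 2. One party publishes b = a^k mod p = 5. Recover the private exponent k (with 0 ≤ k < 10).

4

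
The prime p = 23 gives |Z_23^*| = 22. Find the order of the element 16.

11

The order of 16 must divide p − 1 = 22 = 2 · 11.
Divisors: 1, 2, 11, 22.
Check each in increasing order: 16^1 ≡ 16;  16^2 ≡ 3;  16^11 ≡ 1.
Smallest exponent giving 1 is 11.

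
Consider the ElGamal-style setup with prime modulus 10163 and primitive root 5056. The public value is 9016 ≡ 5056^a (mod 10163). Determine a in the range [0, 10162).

6613

Baby-step giant-step with m = ceil(sqrt(10162)) = 101.
Baby table (5056^j mod 10163 for j=0..100):
  0:1  1:5056  2:3191  3:5015  4:9318  5:6303  6:6963  7:296
  8:2615  9:9540  10:642  11:3955  12:5859  13:8122  14:6312  15:1652
  16:8689  17:7098  18:1935  19:6554  20:5644  21:8523  22:1168  23:705
  24:7430  25:3632  26:9014  27:3892  28:2384  29:186  30:5420  31:4072
  32:7957  33:5438  34:3613  35:4417  36:4241  37:8729  38:6078  39:7619
  40:3894  41:2333  42:6568  43:5287  44:2382  45:237  46:9201  47:4205
  48:9647  49:2995  50:10013  51:3825  52:9174  53:9975  54:4794  55:9872
  56:2339  57:6415  58:4107  59:1983  60:5330  61:6367  62:5331  63:1260
  64:8522  65:6275  66:7677  67:2415  68:4477  69:2711  70:7092  71:2088
  72:7734  73:6043  74:3430  75:4002  76:9742  77:5654  78:8268  79:2589
  80:40  81:9143  82:5684  83:7503  84:6852  85:8208  86:4119  87:1677
  88:2970  89:5569  90:5354  91:5755  92:611  93:9827  94:8568  95:5102
  96:2018  97:9519  98:6259  99:8085  100:2174
Giant step factor: 5056^(-101) ≡ 376 (mod 10163).
Scan 9016·376^i mod 10163 for i = 0, 1, …:
  i=0: 9016   i=1: 5737   i=2: 2556   i=3: 5734
  i=4: 1428   i=5: 8452   i=6: 7096   i=7: 5390
  i=8: 4203   i=9: 5063     …   i=64: 6810
  i=65: 9647
Match at i=65, j=48: a = 65·101 + 48 = 6613.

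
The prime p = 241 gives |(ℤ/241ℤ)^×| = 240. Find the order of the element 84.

The order of 84 must divide p − 1 = 240 = 2^4 · 3 · 5.
Divisors: 1, 2, 3, 4, 5, 6, 8, 10, 12, 15, 16, 20, 24, 30, 40, 48, 60, 80, 120, 240.
Check each in increasing order: 84^1 ≡ 84;  84^2 ≡ 67;  84^3 ≡ 85;  84^4 ≡ 151;  84^5 ≡ 152;  84^6 ≡ 236;  84^8 ≡ 147;  84^10 ≡ 209;  84^12 ≡ 25;  84^15 ≡ 197;  84^16 ≡ 160;  84^20 ≡ 60;  84^24 ≡ 143;  84^30 ≡ 8;  84^40 ≡ 226;  84^48 ≡ 205;  84^60 ≡ 64;  84^80 ≡ 225;  84^120 ≡ 240;  84^240 ≡ 1.
Smallest exponent giving 1 is 240.

240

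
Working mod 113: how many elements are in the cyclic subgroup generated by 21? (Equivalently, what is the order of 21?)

The order of 21 must divide p − 1 = 112 = 2^4 · 7.
Divisors: 1, 2, 4, 7, 8, 14, 16, 28, 56, 112.
Check each in increasing order: 21^1 ≡ 21;  21^2 ≡ 102;  21^4 ≡ 8;  21^7 ≡ 73;  21^8 ≡ 64;  21^14 ≡ 18;  21^16 ≡ 28;  21^28 ≡ 98;  21^56 ≡ 112;  21^112 ≡ 1.
Smallest exponent giving 1 is 112.

112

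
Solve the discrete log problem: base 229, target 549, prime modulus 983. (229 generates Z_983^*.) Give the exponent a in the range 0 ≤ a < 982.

587

Baby-step giant-step with m = ceil(sqrt(982)) = 32.
Baby table (229^j mod 983 for j=0..31):
  0:1  1:229  2:342  3:661  4:970  5:955  6:469  7:254
  8:169  9:364  10:784  11:630  12:752  13:183  14:621  15:657
  16:54  17:570  18:774  19:306  20:281  21:454  22:751  23:937
  24:279  25:979  26:67  27:598  28:305  29:52  30:112  31:90
Giant step factor: 229^(-32) ≡ 417 (mod 983).
Scan 549·417^i mod 983 for i = 0, 1, …:
  i=0: 549   i=1: 877   i=2: 33   i=3: 982
  i=4: 566   i=5: 102   i=6: 265   i=7: 409
  i=8: 494   i=9: 551     …   i=17: 836
  i=18: 630
Match at i=18, j=11: a = 18·32 + 11 = 587.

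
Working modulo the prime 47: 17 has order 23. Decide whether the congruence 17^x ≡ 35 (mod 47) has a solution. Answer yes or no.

no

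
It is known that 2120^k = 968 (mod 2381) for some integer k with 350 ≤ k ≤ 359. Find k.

353

Compute 2120^350 mod 2381 = 865, then multiply by 2120 repeatedly:
  2120^350=865  2120^351=430  2120^352=2058  2120^353=968
Found 968 at exponent 353.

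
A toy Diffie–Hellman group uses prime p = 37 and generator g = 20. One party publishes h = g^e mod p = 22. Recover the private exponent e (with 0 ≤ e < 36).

7

Successive powers of 20 modulo 37:
  20^0=1  20^1=20  20^2=30  20^3=8  20^4=12  20^5=18
  20^6=27  20^7=22
So 20^7 ≡ 22 (mod 37), giving e = 7.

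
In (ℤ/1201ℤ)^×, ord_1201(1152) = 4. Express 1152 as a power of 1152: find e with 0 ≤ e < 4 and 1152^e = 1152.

1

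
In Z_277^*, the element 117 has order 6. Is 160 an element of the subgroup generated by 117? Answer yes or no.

160 ∈ ⟨117⟩ iff 160^6 ≡ 1 (mod 277), since |⟨117⟩| = 6.
160^6 mod 277 = 1.
Since 1 = 1, 160 lies in the subgroup.

yes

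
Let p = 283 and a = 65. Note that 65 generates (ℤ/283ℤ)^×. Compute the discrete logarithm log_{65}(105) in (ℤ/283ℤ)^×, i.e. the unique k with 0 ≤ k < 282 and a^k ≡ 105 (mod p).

Successive powers of 65 modulo 283:
  65^0=1  65^1=65  65^2=263  65^3=115  65^4=117  65^5=247
  65^6=207  65^7=154  65^8=105
So 65^8 ≡ 105 (mod 283), giving k = 8.

8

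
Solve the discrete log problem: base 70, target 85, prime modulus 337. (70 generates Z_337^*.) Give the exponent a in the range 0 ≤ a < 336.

294

Baby-step giant-step with m = ceil(sqrt(336)) = 19.
Baby table (70^j mod 337 for j=0..18):
  0:1  1:70  2:182  3:271  4:98  5:120  6:312  7:272
  8:168  9:302  10:246  11:33  12:288  13:277  14:181  15:201
  16:253  17:186  18:214
Giant step factor: 70^(-19) ≡ 51 (mod 337).
Scan 85·51^i mod 337 for i = 0, 1, …:
  i=0: 85   i=1: 291   i=2: 13   i=3: 326
  i=4: 113   i=5: 34   i=6: 49   i=7: 140
  i=8: 63   i=9: 180     …   i=14: 72
  i=15: 302
Match at i=15, j=9: a = 15·19 + 9 = 294.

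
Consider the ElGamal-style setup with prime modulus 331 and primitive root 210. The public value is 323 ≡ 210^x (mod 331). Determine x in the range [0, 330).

132

Baby-step giant-step with m = ceil(sqrt(330)) = 19.
Baby table (210^j mod 331 for j=0..18):
  0:1  1:210  2:77  3:282  4:302  5:199  6:84  7:97
  8:179  9:187  10:212  11:166  12:105  13:204  14:141  15:151
  16:265  17:42  18:214
Giant step factor: 210^(-19) ≡ 135 (mod 331).
Scan 323·135^i mod 331 for i = 0, 1, …:
  i=0: 323   i=1: 244   i=2: 171   i=3: 246
  i=4: 110   i=5: 286   i=6: 214
Match at i=6, j=18: x = 6·19 + 18 = 132.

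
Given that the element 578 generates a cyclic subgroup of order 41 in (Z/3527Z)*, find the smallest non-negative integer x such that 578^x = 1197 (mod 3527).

36

Baby-step giant-step with m = ceil(sqrt(41)) = 7.
Baby table (578^j mod 3527 for j=0..6):
  0:1  1:578  2:2546  3:829  4:3017  5:1488  6:3003
Giant step factor: 578^(-7) ≡ 290 (mod 3527).
Scan 1197·290^i mod 3527 for i = 0, 1, …:
  i=0: 1197   i=1: 1484   i=2: 66   i=3: 1505
  i=4: 2629   i=5: 578
Match at i=5, j=1: x = 5·7 + 1 = 36.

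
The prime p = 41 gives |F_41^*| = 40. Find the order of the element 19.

40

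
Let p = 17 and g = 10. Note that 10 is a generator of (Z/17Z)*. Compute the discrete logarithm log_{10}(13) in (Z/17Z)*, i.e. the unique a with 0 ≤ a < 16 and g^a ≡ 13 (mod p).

12

Successive powers of 10 modulo 17:
  10^0=1  10^1=10  10^2=15  10^3=14  10^4=4  10^5=6
  10^6=9  10^7=5  10^8=16  10^9=7  10^10=2  10^11=3
  10^12=13
So 10^12 ≡ 13 (mod 17), giving a = 12.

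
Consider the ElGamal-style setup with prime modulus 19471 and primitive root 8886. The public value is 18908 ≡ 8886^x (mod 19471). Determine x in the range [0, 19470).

Baby-step giant-step with m = ceil(sqrt(19470)) = 140.
Baby table (8886^j mod 19471 for j=0..139):
  0:1  1:8886  2:6091  3:14717  4:8026  5:16234  6:14156  7:7556
  8:6608  9:13623  10:2771  11:11762  12:16275  13:8533  14:4164  15:6404
  16:11682  17:6351  18:8028  19:14535  20:6867  21:17519  22:3189  23:7149
  24:11612  25:7403  26:10020  27:16308  28:9706  29:10457  30:5290  31:3946
  32:16356  33:7872  34:10760  35:10750  36:19245  37:16748  38:5875  39:3499
  40:16398  41:11135  42:13459  43:5792  44:5859  45:17091  46:16297  47:9315
  48:1869  49:18642  50:13015  51:13021  52:7924  53:5528  54:15946  55:5689
  56:5738  57:12790  58:19184  59:419  60:4273  61:1428  62:13587  63:13882
  64:6667  65:12180  66:11662  67:3870  68:3034  69:12260  70:2115  71:4375
  72:12134  73:11797  74:15749  75:7537  76:13013  77:14720  78:15213  79:15036
  80:19365  81:12163  82:16368  83:17149  84:5968  85:12115  86:18202  87:16846
  88:508  89:16287  90:17810  91:18843  92:7769  93:10639  94:6449  95:2661
  96:7852  97:8279  98:5756  99:16970  100:11996  101:12202  102:12444  103:1575
  104:15272  105:13593  106:8785  107:4271  108:3127  109:1405  110:3919  111:10086
  112:18654  113:2821  114:8229  115:9289  116:4485  117:16044  118:322  119:18526
  120:14202  121:7421  122:14200  123:9120  124:2018  125:18628  126:5437  127:5631
  128:16067  129:9990  130:2851  131:2215  132:16780  133:17633  134:3701  135:567
  136:14844  137:7230  138:10951  139:13999
Giant step factor: 8886^(-140) ≡ 595 (mod 19471).
Scan 18908·595^i mod 19471 for i = 0, 1, …:
  i=0: 18908   i=1: 15493   i=2: 8552   i=3: 6509
  i=4: 17597   i=5: 14288   i=6: 12004   i=7: 15994
  i=8: 14582   i=9: 11695     …   i=112: 13326
  i=113: 4273
Match at i=113, j=60: x = 113·140 + 60 = 15880.

15880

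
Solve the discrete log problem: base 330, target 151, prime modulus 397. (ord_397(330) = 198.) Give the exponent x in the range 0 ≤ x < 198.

96

Baby-step giant-step with m = ceil(sqrt(198)) = 15.
Baby table (330^j mod 397 for j=0..14):
  0:1  1:330  2:122  3:163  4:195  5:36  6:367  7:25
  8:310  9:271  10:105  11:111  12:106  13:44  14:228
Giant step factor: 330^(-15) ≡ 257 (mod 397).
Scan 151·257^i mod 397 for i = 0, 1, …:
  i=0: 151   i=1: 298   i=2: 362   i=3: 136
  i=4: 16   i=5: 142   i=6: 367
Match at i=6, j=6: x = 6·15 + 6 = 96.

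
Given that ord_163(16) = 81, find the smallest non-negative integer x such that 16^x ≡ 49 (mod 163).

77

Baby-step giant-step with m = ceil(sqrt(81)) = 9.
Baby table (16^j mod 163 for j=0..8):
  0:1  1:16  2:93  3:21  4:10  5:160  6:115  7:47
  8:100
Giant step factor: 16^(-9) ≡ 38 (mod 163).
Scan 49·38^i mod 163 for i = 0, 1, …:
  i=0: 49   i=1: 69   i=2: 14   i=3: 43
  i=4: 4   i=5: 152   i=6: 71   i=7: 90
  i=8: 160
Match at i=8, j=5: x = 8·9 + 5 = 77.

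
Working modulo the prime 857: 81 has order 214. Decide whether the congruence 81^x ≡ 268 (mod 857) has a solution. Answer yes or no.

no

268 ∈ ⟨81⟩ iff 268^214 ≡ 1 (mod 857), since |⟨81⟩| = 214.
268^214 mod 857 = 207.
Since 207 ≠ 1, 268 does not lie in the subgroup.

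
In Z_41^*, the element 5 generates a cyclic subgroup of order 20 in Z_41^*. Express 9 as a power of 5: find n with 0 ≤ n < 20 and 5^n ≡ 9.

5

Successive powers of 5 modulo 41:
  5^0=1  5^1=5  5^2=25  5^3=2  5^4=10  5^5=9
So 5^5 ≡ 9 (mod 41), giving n = 5.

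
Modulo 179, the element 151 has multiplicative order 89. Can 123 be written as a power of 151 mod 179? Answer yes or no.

no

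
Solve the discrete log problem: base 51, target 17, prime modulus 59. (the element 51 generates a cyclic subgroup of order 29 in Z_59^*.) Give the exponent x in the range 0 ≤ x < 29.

23

Successive powers of 51 modulo 59:
  51^0=1  51^1=51  51^2=5  51^3=19  51^4=25  51^5=36
  51^6=7  51^7=3  51^8=35  51^9=15  51^10=57  51^11=16
  51^12=49  51^13=21  51^14=9  51^15=46  51^16=45  51^17=53
  51^18=48  51^19=29  51^20=4  51^21=27  51^22=20  51^23=17
So 51^23 ≡ 17 (mod 59), giving x = 23.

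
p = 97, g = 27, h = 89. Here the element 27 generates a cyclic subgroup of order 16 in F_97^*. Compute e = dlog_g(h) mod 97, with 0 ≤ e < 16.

3

Successive powers of 27 modulo 97:
  27^0=1  27^1=27  27^2=50  27^3=89
So 27^3 ≡ 89 (mod 97), giving e = 3.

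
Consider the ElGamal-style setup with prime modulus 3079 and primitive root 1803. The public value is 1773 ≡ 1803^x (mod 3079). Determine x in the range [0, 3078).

Baby-step giant-step with m = ceil(sqrt(3078)) = 56.
Baby table (1803^j mod 3079 for j=0..55):
  0:1  1:1803  2:2464  3:2674  4:2587  5:2755  6:838  7:2204
  8:1902  9:2379  10:290  11:2519  12:232  13:2631  14:2033  15:1489
  16:2858  17:1807  18:439  19:214  20:967  21:787  22:2621  23:2477
  24:1481  25:750  26:569  27:600  28:1071  29:480  30:241  31:384
  32:2656  33:923  34:1509  35:1970  36:1823  37:1576  38:2690  39:645
  40:2152  41:516  42:490  43:2876  44:392  45:1685  46:2161  47:1348
  48:1113  49:2310  50:2122  51:1848  52:466  53:2710  54:2836  55:2168
Giant step factor: 1803^(-56) ≡ 529 (mod 3079).
Scan 1773·529^i mod 3079 for i = 0, 1, …:
  i=0: 1773   i=1: 1901   i=2: 1875   i=3: 437
  i=4: 248   i=5: 1874   i=6: 2987   i=7: 596
  i=8: 1226   i=9: 1964     …   i=25: 1889
  i=26: 1685
Match at i=26, j=45: x = 26·56 + 45 = 1501.

1501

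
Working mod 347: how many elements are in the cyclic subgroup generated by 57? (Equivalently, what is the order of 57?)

346

The order of 57 must divide p − 1 = 346 = 2 · 173.
Divisors: 1, 2, 173, 346.
Check each in increasing order: 57^1 ≡ 57;  57^2 ≡ 126;  57^173 ≡ 346;  57^346 ≡ 1.
Smallest exponent giving 1 is 346.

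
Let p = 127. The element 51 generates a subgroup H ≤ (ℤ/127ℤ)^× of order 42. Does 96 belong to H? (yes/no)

96 ∈ ⟨51⟩ iff 96^42 ≡ 1 (mod 127), since |⟨51⟩| = 42.
96^42 mod 127 = 107.
Since 107 ≠ 1, 96 does not lie in the subgroup.

no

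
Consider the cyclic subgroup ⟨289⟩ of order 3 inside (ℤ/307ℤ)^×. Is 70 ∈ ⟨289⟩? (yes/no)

⟨289⟩ has order 3; its elements mod 307 are {1, 17, 289}.
70 is not in this set.

no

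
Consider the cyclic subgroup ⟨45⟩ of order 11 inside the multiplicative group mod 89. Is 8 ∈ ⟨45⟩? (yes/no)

yes

⟨45⟩ has order 11; its elements mod 89 are {1, 2, 4, 8, 16, 32, 39, 45, 64, 67, 78}.
8 is in this set.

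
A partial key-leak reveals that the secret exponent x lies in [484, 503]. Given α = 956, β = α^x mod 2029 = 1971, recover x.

Compute 956^484 mod 2029 = 528, then multiply by 956 repeatedly:
  956^484=528  956^485=1576  956^486=1138  956^487=384  956^488=1884
  956^489=1381  956^490=1386  956^491=79  956^492=451  956^493=1008
  956^494=1902  956^495=328  956^496=1102  956^497=461  956^498=423
  956^499=617  956^500=1442  956^501=861  956^502=1371  956^503=1971
Found 1971 at exponent 503.

503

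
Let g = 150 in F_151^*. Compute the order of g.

2

The order of 150 must divide p − 1 = 150 = 2 · 3 · 5^2.
Divisors: 1, 2, 3, 5, 6, 10, 15, 25, 30, 50, 75, 150.
Check each in increasing order: 150^1 ≡ 150;  150^2 ≡ 1.
Smallest exponent giving 1 is 2.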